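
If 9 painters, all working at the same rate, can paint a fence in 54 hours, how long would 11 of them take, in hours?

486/11 hours

Total work is 9·54 = 486 painter-hours.
With 11 painters: 486/11 hours.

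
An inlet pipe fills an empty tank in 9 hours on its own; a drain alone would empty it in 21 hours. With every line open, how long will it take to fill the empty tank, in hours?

63/4 hours

Net rate = 1/9 − 1/21 = (7 − 3)/63 = 4/63 per hour.
Filling time = 1 ÷ (4/63) = 63/4 hours.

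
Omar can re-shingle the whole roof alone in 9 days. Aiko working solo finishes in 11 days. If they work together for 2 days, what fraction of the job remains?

59/99

Combined rate: 1/9 + 1/11 = (11 + 9)/99 = 20/99 per day.
In 2 days they complete 2·20/99 = 40/99 of the job.
So 59/99 remains.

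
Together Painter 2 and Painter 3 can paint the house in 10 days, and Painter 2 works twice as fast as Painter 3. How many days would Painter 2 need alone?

Let Painter 3's rate be r; then Painter 2's rate is 2r, so together (2 + 1)r = 3r = 1/10.
Thus r = 1/30 per day.
Painter 3 alone: 30 days; Painter 2 alone: 15 days.

15 days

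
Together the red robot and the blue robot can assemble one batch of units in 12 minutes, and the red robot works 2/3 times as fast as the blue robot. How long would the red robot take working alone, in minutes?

30 minutes

Let the blue robot's rate be r; then the red robot's rate is (2/3)r, so together (2/3 + 1)r = (5/3)r = 1/12.
Thus r = 1/20 per minute.
The blue robot alone: 20 minutes; the red robot alone: 30 minutes.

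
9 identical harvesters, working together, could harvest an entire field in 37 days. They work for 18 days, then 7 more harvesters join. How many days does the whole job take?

One harvester does 1/333 of the job per day.
After 18 days with 9 harvesters, 18/37 is done (19/37 left).
With 16 harvesters the rate is 16/333, so the rest takes 19/37 ÷ 16/333 = 171/16 days.
Total = 18 + 171/16 = 459/16 days.

459/16 days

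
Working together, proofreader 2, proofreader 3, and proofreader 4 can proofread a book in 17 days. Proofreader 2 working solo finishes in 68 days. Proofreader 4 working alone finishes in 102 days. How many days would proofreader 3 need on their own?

204/7 days

Combined rate is 1/17 per day.
Known contribution: 1/68 + 1/102 = (3 + 2)/204 = 5/204 per day.
So proofreader 3's rate is 1/17 − 5/204 = 7/204, meaning 204/7 days alone.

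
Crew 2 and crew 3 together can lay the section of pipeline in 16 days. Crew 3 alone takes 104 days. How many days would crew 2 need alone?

Combined rate is 1/16 per day.
Known contribution: 1/104 per day.
So crew 2's rate is 1/16 − 1/104 = 11/208, meaning 208/11 days alone.

208/11 days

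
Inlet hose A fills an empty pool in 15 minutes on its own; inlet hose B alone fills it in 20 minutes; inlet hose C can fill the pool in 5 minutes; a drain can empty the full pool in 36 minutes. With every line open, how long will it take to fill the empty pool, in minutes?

Net rate = 1/15 + 1/20 + 1/5 − 1/36 = (12 + 9 + 36 − 5)/180 = 52/180 = 13/45 per minute.
Filling time = 1 ÷ (13/45) = 45/13 minutes.

45/13 minutes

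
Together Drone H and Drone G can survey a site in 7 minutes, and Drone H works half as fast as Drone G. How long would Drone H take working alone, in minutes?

21 minutes

Let Drone G's rate be r; then Drone H's rate is (1/2)r, so together (1/2 + 1)r = (3/2)r = 1/7.
Thus r = 2/21 per minute.
Drone G alone: 21/2 minutes; Drone H alone: 21 minutes.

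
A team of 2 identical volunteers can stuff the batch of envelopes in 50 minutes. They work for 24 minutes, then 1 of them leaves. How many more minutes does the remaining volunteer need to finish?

52 minutes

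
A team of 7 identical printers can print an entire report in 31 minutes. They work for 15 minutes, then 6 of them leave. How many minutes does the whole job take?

One printer does 1/217 of the job per minute.
After 15 minutes with 7 printers, 15/31 is done (16/31 left).
With 1 printer the rate is 1/217, so the rest takes 16/31 ÷ 1/217 = 112 minutes.
Total = 15 + 112 = 127 minutes.

127 minutes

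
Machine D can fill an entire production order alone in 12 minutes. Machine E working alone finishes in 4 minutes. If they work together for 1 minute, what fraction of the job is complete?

1/3

Combined rate: 1/12 + 1/4 = (1 + 3)/12 = 4/12 = 1/3 per minute.
In 1 minute they complete 1·1/3 = 1/3 of the job.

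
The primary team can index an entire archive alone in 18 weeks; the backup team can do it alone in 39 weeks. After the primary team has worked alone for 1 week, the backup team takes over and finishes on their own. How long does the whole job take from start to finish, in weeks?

227/6 weeks

In 1 week the primary team does 1/18 of the job, leaving 17/18.
The backup team works at 1/39 per week, so finishing takes 17/18 ÷ 1/39 = 221/6 weeks.
Total time = 1 + 221/6 = 227/6 weeks.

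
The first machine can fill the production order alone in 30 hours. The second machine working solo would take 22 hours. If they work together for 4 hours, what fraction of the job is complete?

52/165

Combined rate: 1/30 + 1/22 = (11 + 15)/330 = 26/330 = 13/165 per hour.
In 4 hours they complete 4·13/165 = 52/165 of the job.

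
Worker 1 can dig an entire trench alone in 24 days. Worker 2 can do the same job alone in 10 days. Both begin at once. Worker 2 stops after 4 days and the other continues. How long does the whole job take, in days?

72/5 days

In the first 4 days the combined rate is 17/120, so 17/30 of the job is done, leaving 13/30.
After Worker 2 leaves the rate is 1/24 per day; the remaining 13/30 takes 52/5 days.
Total = 4 + 52/5 = 72/5 days.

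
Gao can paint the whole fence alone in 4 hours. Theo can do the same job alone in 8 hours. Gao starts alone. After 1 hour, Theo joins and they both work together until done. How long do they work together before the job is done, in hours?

2 hours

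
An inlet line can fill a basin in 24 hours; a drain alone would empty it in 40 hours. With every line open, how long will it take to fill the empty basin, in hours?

60 hours

Net rate = 1/24 − 1/40 = (5 − 3)/120 = 2/120 = 1/60 per hour.
Filling time = 1 ÷ (1/60) = 60 hours.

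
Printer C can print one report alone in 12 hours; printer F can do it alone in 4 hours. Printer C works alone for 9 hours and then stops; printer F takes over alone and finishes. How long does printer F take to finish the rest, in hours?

In 9 hours printer C does 9/12 = 3/4 of the job, leaving 1/4.
Printer F works at 1/4 per hour, so finishing takes 1/4 ÷ 1/4 = 1 hour.

1 hour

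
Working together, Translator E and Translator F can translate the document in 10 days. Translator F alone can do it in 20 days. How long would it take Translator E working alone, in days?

Combined rate is 1/10 per day.
Known contribution: 1/20 per day.
So Translator E's rate is 1/10 − 1/20 = 1/20, meaning 20 days alone.

20 days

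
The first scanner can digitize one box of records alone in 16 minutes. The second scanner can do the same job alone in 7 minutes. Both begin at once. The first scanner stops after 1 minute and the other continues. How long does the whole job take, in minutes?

In the first 1 minute the combined rate is 23/112, so 23/112 of the job is done, leaving 89/112.
After the first scanner leaves the rate is 1/7 per minute; the remaining 89/112 takes 89/16 minutes.
Total = 1 + 89/16 = 105/16 minutes.

105/16 minutes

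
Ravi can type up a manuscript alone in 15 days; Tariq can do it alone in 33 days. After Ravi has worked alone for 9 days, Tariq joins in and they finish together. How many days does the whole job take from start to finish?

In 9 days Ravi does 9/15 = 3/5 of the job, leaving 2/5.
Ravi and Tariq together work at 16/165 per day, so finishing takes 2/5 ÷ 16/165 = 33/8 days.
Total time = 9 + 33/8 = 105/8 days.

105/8 days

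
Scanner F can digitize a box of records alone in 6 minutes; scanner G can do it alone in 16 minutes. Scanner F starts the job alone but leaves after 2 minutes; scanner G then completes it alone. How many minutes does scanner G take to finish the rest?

32/3 minutes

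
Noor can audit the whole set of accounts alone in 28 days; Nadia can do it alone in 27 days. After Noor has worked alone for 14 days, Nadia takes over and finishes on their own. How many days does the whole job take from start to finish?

In 14 days Noor does 14/28 = 1/2 of the job, leaving 1/2.
Nadia works at 1/27 per day, so finishing takes 1/2 ÷ 1/27 = 27/2 days.
Total time = 14 + 27/2 = 55/2 days.

55/2 days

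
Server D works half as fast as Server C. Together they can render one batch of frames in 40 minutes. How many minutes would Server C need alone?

Let Server C's rate be r; then Server D's rate is (1/2)r, so together (1/2 + 1)r = (3/2)r = 1/40.
Thus r = 1/60 per minute.
Server C alone: 60 minutes; Server D alone: 120 minutes.

60 minutes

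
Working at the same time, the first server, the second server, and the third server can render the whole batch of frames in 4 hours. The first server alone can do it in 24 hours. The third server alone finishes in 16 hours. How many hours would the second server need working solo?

Combined rate is 1/4 per hour.
Known contribution: 1/24 + 1/16 = (2 + 3)/48 = 5/48 per hour.
So the second server's rate is 1/4 − 5/48 = 7/48, meaning 48/7 hours alone.

48/7 hours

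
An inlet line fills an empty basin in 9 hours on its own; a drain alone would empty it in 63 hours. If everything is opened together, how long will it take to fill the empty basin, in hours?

21/2 hours

Net rate = 1/9 − 1/63 = (7 − 1)/63 = 6/63 = 2/21 per hour.
Filling time = 1 ÷ (2/21) = 21/2 hours.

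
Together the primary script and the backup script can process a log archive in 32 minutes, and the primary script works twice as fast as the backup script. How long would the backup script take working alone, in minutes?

Let the backup script's rate be r; then the primary script's rate is 2r, so together (2 + 1)r = 3r = 1/32.
Thus r = 1/96 per minute.
The backup script alone: 96 minutes; the primary script alone: 48 minutes.

96 minutes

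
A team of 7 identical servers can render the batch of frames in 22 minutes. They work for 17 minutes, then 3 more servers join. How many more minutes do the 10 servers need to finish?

One server does 1/154 of the job per minute.
After 17 minutes with 7 servers, 17/22 is done (5/22 left).
With 10 servers the rate is 10/154 = 5/77, so the rest takes 5/22 ÷ 5/77 = 7/2 minutes.

7/2 minutes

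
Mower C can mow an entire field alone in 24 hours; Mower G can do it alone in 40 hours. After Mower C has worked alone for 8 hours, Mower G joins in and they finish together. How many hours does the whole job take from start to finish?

18 hours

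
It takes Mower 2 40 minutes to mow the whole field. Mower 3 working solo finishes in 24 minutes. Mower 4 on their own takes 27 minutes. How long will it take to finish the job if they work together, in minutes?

135/14 minutes

Combined rate: 1/40 + 1/24 + 1/27 = (27 + 45 + 40)/1080 = 112/1080 = 14/135 per minute.
Time = 1 ÷ (14/135) = 135/14 minutes.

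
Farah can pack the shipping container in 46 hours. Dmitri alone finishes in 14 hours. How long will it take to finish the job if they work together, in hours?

161/15 hours

Combined rate: 1/46 + 1/14 = (7 + 23)/322 = 30/322 = 15/161 per hour.
Time = 1 ÷ (15/161) = 161/15 hours.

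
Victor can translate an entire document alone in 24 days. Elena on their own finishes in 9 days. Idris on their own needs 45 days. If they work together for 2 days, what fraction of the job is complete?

7/20

Combined rate: 1/24 + 1/9 + 1/45 = (15 + 40 + 8)/360 = 63/360 = 7/40 per day.
In 2 days they complete 2·7/40 = 7/20 of the job.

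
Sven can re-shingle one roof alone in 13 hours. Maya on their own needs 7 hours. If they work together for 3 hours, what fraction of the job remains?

Combined rate: 1/13 + 1/7 = (7 + 13)/91 = 20/91 per hour.
In 3 hours they complete 3·20/91 = 60/91 of the job.
So 31/91 remains.

31/91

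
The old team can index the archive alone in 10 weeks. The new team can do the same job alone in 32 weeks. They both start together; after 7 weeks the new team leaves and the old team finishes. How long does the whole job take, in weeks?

In the first 7 weeks the combined rate is 21/160, so 147/160 of the job is done, leaving 13/160.
After the new team leaves the rate is 1/10 per week; the remaining 13/160 takes 13/16 weeks.
Total = 7 + 13/16 = 125/16 weeks.

125/16 weeks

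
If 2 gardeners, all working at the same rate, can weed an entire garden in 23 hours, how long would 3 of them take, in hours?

46/3 hours

Total work is 2·23 = 46 gardener-hours.
With 3 gardeners: 46/3 hours.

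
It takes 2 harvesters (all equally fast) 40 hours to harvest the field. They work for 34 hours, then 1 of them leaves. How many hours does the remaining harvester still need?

One harvester does 1/80 of the job per hour.
After 34 hours with 2 harvesters, 17/20 is done (3/20 left).
With 1 harvester the rate is 1/80, so the rest takes 3/20 ÷ 1/80 = 12 hours.

12 hours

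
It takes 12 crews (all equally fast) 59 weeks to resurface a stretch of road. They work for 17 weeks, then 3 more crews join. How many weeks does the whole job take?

253/5 weeks

One crew does 1/708 of the job per week.
After 17 weeks with 12 crews, 17/59 is done (42/59 left).
With 15 crews the rate is 15/708 = 5/236, so the rest takes 42/59 ÷ 5/236 = 168/5 weeks.
Total = 17 + 168/5 = 253/5 weeks.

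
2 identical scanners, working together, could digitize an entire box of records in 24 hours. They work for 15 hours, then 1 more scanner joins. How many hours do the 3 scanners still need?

One scanner does 1/48 of the job per hour.
After 15 hours with 2 scanners, 5/8 is done (3/8 left).
With 3 scanners the rate is 3/48 = 1/16, so the rest takes 3/8 ÷ 1/16 = 6 hours.

6 hours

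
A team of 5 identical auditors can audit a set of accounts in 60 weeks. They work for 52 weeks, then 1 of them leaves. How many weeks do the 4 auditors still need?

One auditor does 1/300 of the job per week.
After 52 weeks with 5 auditors, 13/15 is done (2/15 left).
With 4 auditors the rate is 4/300 = 1/75, so the rest takes 2/15 ÷ 1/75 = 10 weeks.

10 weeks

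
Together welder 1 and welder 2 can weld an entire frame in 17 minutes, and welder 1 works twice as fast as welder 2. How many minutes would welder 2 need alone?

51 minutes

Let welder 2's rate be r; then welder 1's rate is 2r, so together (2 + 1)r = 3r = 1/17.
Thus r = 1/51 per minute.
Welder 2 alone: 51 minutes; welder 1 alone: 51/2 minutes.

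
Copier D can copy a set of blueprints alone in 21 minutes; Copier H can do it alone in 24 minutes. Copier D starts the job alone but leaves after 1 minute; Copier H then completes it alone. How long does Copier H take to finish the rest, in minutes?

In 1 minute Copier D does 1/21 of the job, leaving 20/21.
Copier H works at 1/24 per minute, so finishing takes 20/21 ÷ 1/24 = 160/7 minutes.

160/7 minutes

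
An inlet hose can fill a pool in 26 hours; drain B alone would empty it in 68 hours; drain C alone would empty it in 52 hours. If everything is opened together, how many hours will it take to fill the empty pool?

221 hours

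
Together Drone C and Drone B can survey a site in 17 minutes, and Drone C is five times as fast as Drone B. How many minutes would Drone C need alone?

Let Drone B's rate be r; then Drone C's rate is 5r, so together (5 + 1)r = 6r = 1/17.
Thus r = 1/102 per minute.
Drone B alone: 102 minutes; Drone C alone: 102/5 minutes.

102/5 minutes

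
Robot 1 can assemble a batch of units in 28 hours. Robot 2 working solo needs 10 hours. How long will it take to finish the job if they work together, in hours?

With two workers the combined time is the product over the sum: 28·10/(28+10) = 280/38 = 140/19 hours.

140/19 hours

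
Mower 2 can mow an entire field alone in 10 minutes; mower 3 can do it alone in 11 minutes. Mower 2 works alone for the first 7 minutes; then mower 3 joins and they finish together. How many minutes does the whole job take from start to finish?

60/7 minutes

In 7 minutes mower 2 does 7/10 of the job, leaving 3/10.
Mower 2 and mower 3 together work at 21/110 per minute, so finishing takes 3/10 ÷ 21/110 = 11/7 minutes.
Total time = 7 + 11/7 = 60/7 minutes.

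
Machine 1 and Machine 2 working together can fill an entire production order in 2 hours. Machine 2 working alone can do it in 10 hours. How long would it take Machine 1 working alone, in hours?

Combined rate is 1/2 per hour.
Known contribution: 1/10 per hour.
So Machine 1's rate is 1/2 − 1/10 = 2/5, meaning 5/2 hours alone.

5/2 hours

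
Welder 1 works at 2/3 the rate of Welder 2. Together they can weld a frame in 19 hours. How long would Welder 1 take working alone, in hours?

Let Welder 2's rate be r; then Welder 1's rate is (2/3)r, so together (2/3 + 1)r = (5/3)r = 1/19.
Thus r = 3/95 per hour.
Welder 2 alone: 95/3 hours; Welder 1 alone: 95/2 hours.

95/2 hours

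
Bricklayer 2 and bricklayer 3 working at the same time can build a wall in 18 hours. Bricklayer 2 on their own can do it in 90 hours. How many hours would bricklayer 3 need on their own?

45/2 hours

Combined rate is 1/18 per hour.
Known contribution: 1/90 per hour.
So bricklayer 3's rate is 1/18 − 1/90 = 2/45, meaning 45/2 hours alone.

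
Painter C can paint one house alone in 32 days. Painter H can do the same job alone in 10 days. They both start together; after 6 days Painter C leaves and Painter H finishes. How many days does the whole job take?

In the first 6 days the combined rate is 21/160, so 63/80 of the job is done, leaving 17/80.
After Painter C leaves the rate is 1/10 per day; the remaining 17/80 takes 17/8 days.
Total = 6 + 17/8 = 65/8 days.

65/8 days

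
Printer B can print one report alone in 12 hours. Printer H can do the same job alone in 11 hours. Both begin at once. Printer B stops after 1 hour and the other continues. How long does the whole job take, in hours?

In the first 1 hour the combined rate is 23/132, so 23/132 of the job is done, leaving 109/132.
After printer B leaves the rate is 1/11 per hour; the remaining 109/132 takes 109/12 hours.
Total = 1 + 109/12 = 121/12 hours.

121/12 hours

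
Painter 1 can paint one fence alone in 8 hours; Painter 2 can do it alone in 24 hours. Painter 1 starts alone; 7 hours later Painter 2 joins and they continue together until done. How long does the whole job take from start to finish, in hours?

31/4 hours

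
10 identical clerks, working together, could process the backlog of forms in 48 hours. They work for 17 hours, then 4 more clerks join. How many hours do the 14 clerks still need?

155/7 hours

One clerk does 1/480 of the job per hour.
After 17 hours with 10 clerks, 17/48 is done (31/48 left).
With 14 clerks the rate is 14/480 = 7/240, so the rest takes 31/48 ÷ 7/240 = 155/7 hours.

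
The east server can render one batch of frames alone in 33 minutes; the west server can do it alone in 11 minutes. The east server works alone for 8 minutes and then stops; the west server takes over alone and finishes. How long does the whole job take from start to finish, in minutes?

In 8 minutes the east server does 8/33 of the job, leaving 25/33.
The west server works at 1/11 per minute, so finishing takes 25/33 ÷ 1/11 = 25/3 minutes.
Total time = 8 + 25/3 = 49/3 minutes.

49/3 minutes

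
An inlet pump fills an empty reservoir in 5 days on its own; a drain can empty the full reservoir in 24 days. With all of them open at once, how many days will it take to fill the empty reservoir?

120/19 days

Net rate = 1/5 − 1/24 = (24 − 5)/120 = 19/120 per day.
Filling time = 1 ÷ (19/120) = 120/19 days.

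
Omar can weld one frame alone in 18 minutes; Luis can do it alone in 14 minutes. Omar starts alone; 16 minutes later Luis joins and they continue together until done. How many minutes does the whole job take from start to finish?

In 16 minutes Omar does 16/18 = 8/9 of the job, leaving 1/9.
Omar and Luis together work at 8/63 per minute, so finishing takes 1/9 ÷ 8/63 = 7/8 minutes.
Total time = 16 + 7/8 = 135/8 minutes.

135/8 minutes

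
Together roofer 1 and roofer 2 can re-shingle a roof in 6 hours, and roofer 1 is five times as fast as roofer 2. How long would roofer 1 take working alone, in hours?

36/5 hours

Let roofer 2's rate be r; then roofer 1's rate is 5r, so together (5 + 1)r = 6r = 1/6.
Thus r = 1/36 per hour.
Roofer 2 alone: 36 hours; roofer 1 alone: 36/5 hours.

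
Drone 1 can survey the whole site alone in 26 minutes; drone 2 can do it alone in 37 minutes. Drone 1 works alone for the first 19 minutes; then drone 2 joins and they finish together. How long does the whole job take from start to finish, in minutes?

208/9 minutes

In 19 minutes drone 1 does 19/26 of the job, leaving 7/26.
Drone 1 and drone 2 together work at 63/962 per minute, so finishing takes 7/26 ÷ 63/962 = 37/9 minutes.
Total time = 19 + 37/9 = 208/9 minutes.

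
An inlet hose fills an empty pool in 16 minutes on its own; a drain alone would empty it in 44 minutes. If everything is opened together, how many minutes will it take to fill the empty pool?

Net rate = 1/16 − 1/44 = (11 − 4)/176 = 7/176 per minute.
Filling time = 1 ÷ (7/176) = 176/7 minutes.

176/7 minutes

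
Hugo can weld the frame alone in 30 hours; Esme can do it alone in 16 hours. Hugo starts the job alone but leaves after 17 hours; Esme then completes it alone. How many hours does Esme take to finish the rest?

104/15 hours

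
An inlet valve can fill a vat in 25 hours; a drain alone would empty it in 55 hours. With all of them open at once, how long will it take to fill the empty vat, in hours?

Net rate = 1/25 − 1/55 = (11 − 5)/275 = 6/275 per hour.
Filling time = 1 ÷ (6/275) = 275/6 hours.

275/6 hours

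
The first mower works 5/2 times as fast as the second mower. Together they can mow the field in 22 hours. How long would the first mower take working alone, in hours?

Let the second mower's rate be r; then the first mower's rate is (5/2)r, so together (5/2 + 1)r = (7/2)r = 1/22.
Thus r = 1/77 per hour.
The second mower alone: 77 hours; the first mower alone: 154/5 hours.

154/5 hours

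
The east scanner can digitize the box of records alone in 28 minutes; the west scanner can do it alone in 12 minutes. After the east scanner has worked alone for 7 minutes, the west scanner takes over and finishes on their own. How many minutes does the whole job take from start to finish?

In 7 minutes the east scanner does 7/28 = 1/4 of the job, leaving 3/4.
The west scanner works at 1/12 per minute, so finishing takes 3/4 ÷ 1/12 = 9 minutes.
Total time = 7 + 9 = 16 minutes.

16 minutes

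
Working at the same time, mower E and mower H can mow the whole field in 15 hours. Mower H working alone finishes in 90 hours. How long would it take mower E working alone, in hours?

18 hours

Combined rate is 1/15 per hour.
Known contribution: 1/90 per hour.
So mower E's rate is 1/15 − 1/90 = 1/18, meaning 18 hours alone.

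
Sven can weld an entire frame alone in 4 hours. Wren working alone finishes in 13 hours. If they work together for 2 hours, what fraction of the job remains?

Combined rate: 1/4 + 1/13 = (13 + 4)/52 = 17/52 per hour.
In 2 hours they complete 2·17/52 = 17/26 of the job.
So 9/26 remains.

9/26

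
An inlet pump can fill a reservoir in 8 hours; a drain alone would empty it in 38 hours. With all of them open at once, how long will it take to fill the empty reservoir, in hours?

152/15 hours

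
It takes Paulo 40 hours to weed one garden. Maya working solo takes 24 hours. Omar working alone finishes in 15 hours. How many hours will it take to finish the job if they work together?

Combined rate: 1/40 + 1/24 + 1/15 = (3 + 5 + 8)/120 = 16/120 = 2/15 per hour.
Time = 1 ÷ (2/15) = 15/2 hours.

15/2 hours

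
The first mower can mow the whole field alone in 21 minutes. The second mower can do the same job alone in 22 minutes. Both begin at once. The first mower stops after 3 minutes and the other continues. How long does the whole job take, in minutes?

132/7 minutes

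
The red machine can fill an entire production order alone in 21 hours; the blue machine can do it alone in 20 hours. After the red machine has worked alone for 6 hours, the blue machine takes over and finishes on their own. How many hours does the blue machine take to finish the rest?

In 6 hours the red machine does 6/21 = 2/7 of the job, leaving 5/7.
The blue machine works at 1/20 per hour, so finishing takes 5/7 ÷ 1/20 = 100/7 hours.

100/7 hours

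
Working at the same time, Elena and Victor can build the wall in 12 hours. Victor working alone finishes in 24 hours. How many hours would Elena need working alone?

Combined rate is 1/12 per hour.
Known contribution: 1/24 per hour.
So Elena's rate is 1/12 − 1/24 = 1/24, meaning 24 hours alone.

24 hours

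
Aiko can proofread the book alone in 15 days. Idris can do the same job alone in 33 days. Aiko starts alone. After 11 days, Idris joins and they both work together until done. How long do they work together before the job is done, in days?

In the first 11 days Aiko alone does 11/15 of the job, leaving 4/15.
Once everyone is working, combined rate: 1/15 + 1/33 = (11 + 5)/165 = 16/165 per day.
Remaining 4/15 at 16/165 per day takes 11/4 days.

11/4 days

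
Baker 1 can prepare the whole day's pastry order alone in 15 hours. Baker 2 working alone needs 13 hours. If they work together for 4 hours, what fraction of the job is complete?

Combined rate: 1/15 + 1/13 = (13 + 15)/195 = 28/195 per hour.
In 4 hours they complete 4·28/195 = 112/195 of the job.

112/195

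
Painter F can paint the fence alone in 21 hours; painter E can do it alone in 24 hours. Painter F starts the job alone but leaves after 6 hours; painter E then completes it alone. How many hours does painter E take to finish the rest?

In 6 hours painter F does 6/21 = 2/7 of the job, leaving 5/7.
Painter E works at 1/24 per hour, so finishing takes 5/7 ÷ 1/24 = 120/7 hours.

120/7 hours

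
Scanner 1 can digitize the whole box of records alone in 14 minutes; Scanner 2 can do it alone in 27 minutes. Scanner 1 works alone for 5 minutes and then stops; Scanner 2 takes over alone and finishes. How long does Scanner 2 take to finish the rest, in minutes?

243/14 minutes

In 5 minutes Scanner 1 does 5/14 of the job, leaving 9/14.
Scanner 2 works at 1/27 per minute, so finishing takes 9/14 ÷ 1/27 = 243/14 minutes.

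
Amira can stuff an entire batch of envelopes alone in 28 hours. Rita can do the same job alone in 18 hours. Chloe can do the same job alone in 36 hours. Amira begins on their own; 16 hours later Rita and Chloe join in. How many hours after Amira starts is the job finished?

In the first 16 hours Amira alone does 16/28 = 4/7 of the job, leaving 3/7.
Once everyone is working, combined rate: 1/28 + 1/18 + 1/36 = (9 + 14 + 7)/252 = 30/252 = 5/42 per hour.
Remaining 3/7 at 5/42 per hour takes 18/5 hours.
Total from the start = 16 + 18/5 = 98/5 hours.

98/5 hours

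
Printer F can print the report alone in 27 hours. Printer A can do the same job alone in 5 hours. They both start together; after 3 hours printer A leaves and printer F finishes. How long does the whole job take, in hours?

54/5 hours

In the first 3 hours the combined rate is 32/135, so 32/45 of the job is done, leaving 13/45.
After printer A leaves the rate is 1/27 per hour; the remaining 13/45 takes 39/5 hours.
Total = 3 + 39/5 = 54/5 hours.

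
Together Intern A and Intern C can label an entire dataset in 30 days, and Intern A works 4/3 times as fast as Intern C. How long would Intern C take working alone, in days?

Let Intern C's rate be r; then Intern A's rate is (4/3)r, so together (4/3 + 1)r = (7/3)r = 1/30.
Thus r = 1/70 per day.
Intern C alone: 70 days; Intern A alone: 105/2 days.

70 days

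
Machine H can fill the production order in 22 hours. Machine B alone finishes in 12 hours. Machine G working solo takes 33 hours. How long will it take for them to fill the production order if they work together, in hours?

44/7 hours

Combined rate: 1/22 + 1/12 + 1/33 = (6 + 11 + 4)/132 = 21/132 = 7/44 per hour.
Time = 1 ÷ (7/44) = 44/7 hours.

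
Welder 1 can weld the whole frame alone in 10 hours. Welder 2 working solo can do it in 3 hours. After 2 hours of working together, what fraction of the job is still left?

Combined rate: 1/10 + 1/3 = (3 + 10)/30 = 13/30 per hour.
In 2 hours they complete 2·13/30 = 13/15 of the job.
So 2/15 remains.

2/15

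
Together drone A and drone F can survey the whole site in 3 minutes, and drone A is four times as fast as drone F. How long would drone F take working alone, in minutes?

Let drone F's rate be r; then drone A's rate is 4r, so together (4 + 1)r = 5r = 1/3.
Thus r = 1/15 per minute.
Drone F alone: 15 minutes; drone A alone: 15/4 minutes.

15 minutes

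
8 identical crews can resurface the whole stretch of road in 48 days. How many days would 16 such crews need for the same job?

24 days

Total work is 8·48 = 384 crew-days.
With 16 crews: 384/16 = 24 days.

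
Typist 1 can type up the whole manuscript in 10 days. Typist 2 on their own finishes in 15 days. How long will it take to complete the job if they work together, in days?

6 days

Combined rate: 1/10 + 1/15 = (3 + 2)/30 = 5/30 = 1/6 per day.
Time = 1 ÷ (1/6) = 6 days.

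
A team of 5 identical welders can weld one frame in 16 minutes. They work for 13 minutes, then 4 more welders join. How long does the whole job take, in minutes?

44/3 minutes

One welder does 1/80 of the job per minute.
After 13 minutes with 5 welders, 13/16 is done (3/16 left).
With 9 welders the rate is 9/80, so the rest takes 3/16 ÷ 9/80 = 5/3 minutes.
Total = 13 + 5/3 = 44/3 minutes.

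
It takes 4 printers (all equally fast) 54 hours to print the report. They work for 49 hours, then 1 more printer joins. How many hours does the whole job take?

One printer does 1/216 of the job per hour.
After 49 hours with 4 printers, 49/54 is done (5/54 left).
With 5 printers the rate is 5/216, so the rest takes 5/54 ÷ 5/216 = 4 hours.
Total = 49 + 4 = 53 hours.

53 hours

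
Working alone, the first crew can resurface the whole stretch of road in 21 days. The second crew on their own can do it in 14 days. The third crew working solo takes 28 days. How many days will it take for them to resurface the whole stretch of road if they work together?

84/13 days

Combined rate: 1/21 + 1/14 + 1/28 = (4 + 6 + 3)/84 = 13/84 per day.
Time = 1 ÷ (13/84) = 84/13 days.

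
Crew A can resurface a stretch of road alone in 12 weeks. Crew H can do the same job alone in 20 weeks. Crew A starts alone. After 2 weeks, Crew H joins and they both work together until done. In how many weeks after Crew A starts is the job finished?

In the first 2 weeks Crew A alone does 2/12 = 1/6 of the job, leaving 5/6.
Once everyone is working, combined rate: 1/12 + 1/20 = (5 + 3)/60 = 8/60 = 2/15 per week.
Remaining 5/6 at 2/15 per week takes 25/4 weeks.
Total from the start = 2 + 25/4 = 33/4 weeks.

33/4 weeks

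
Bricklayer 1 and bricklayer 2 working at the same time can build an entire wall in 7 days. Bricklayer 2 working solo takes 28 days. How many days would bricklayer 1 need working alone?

28/3 days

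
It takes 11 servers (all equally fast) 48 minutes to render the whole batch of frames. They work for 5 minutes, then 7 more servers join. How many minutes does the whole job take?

563/18 minutes

One server does 1/528 of the job per minute.
After 5 minutes with 11 servers, 5/48 is done (43/48 left).
With 18 servers the rate is 18/528 = 3/88, so the rest takes 43/48 ÷ 3/88 = 473/18 minutes.
Total = 5 + 473/18 = 563/18 minutes.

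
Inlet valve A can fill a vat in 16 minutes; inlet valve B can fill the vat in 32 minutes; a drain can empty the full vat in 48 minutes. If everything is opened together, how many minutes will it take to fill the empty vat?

96/7 minutes

Net rate = 1/16 + 1/32 − 1/48 = (6 + 3 − 2)/96 = 7/96 per minute.
Filling time = 1 ÷ (7/96) = 96/7 minutes.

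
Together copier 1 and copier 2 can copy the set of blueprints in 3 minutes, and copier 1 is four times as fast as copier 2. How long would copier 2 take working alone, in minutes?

15 minutes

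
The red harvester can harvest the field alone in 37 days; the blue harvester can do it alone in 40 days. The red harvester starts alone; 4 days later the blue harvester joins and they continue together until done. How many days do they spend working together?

In 4 days the red harvester does 4/37 of the job, leaving 33/37.
The red harvester and the blue harvester together work at 77/1480 per day, so finishing takes 33/37 ÷ 77/1480 = 120/7 days.

120/7 days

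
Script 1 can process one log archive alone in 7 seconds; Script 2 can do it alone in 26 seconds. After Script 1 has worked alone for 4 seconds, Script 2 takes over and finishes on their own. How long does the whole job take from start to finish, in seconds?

106/7 seconds

In 4 seconds Script 1 does 4/7 of the job, leaving 3/7.
Script 2 works at 1/26 per second, so finishing takes 3/7 ÷ 1/26 = 78/7 seconds.
Total time = 4 + 78/7 = 106/7 seconds.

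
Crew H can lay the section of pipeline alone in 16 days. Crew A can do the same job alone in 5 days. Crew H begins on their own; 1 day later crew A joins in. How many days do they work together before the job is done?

In the first 1 day crew H alone does 1/16 of the job, leaving 15/16.
Once everyone is working, combined rate: 1/16 + 1/5 = (5 + 16)/80 = 21/80 per day.
Remaining 15/16 at 21/80 per day takes 25/7 days.

25/7 days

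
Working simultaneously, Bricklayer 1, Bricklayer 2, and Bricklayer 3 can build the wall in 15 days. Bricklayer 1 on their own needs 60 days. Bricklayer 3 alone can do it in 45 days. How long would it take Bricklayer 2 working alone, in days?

36 days

Combined rate is 1/15 per day.
Known contribution: 1/60 + 1/45 = (3 + 4)/180 = 7/180 per day.
So Bricklayer 2's rate is 1/15 − 7/180 = 1/36, meaning 36 days alone.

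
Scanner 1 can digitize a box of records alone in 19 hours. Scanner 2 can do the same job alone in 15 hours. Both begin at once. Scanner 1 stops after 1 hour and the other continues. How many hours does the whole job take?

In the first 1 hour the combined rate is 34/285, so 34/285 of the job is done, leaving 251/285.
After Scanner 1 leaves the rate is 1/15 per hour; the remaining 251/285 takes 251/19 hours.
Total = 1 + 251/19 = 270/19 hours.

270/19 hours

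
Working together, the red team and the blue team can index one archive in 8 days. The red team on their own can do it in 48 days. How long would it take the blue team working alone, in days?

48/5 days

Combined rate is 1/8 per day.
Known contribution: 1/48 per day.
So the blue team's rate is 1/8 − 1/48 = 5/48, meaning 48/5 days alone.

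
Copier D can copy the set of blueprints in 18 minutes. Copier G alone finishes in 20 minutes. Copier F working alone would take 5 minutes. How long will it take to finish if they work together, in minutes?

Combined rate: 1/18 + 1/20 + 1/5 = (10 + 9 + 36)/180 = 55/180 = 11/36 per minute.
Time = 1 ÷ (11/36) = 36/11 minutes.

36/11 minutes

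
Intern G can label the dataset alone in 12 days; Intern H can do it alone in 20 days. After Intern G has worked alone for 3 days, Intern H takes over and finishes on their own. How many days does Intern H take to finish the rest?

15 days

In 3 days Intern G does 3/12 = 1/4 of the job, leaving 3/4.
Intern H works at 1/20 per day, so finishing takes 3/4 ÷ 1/20 = 15 days.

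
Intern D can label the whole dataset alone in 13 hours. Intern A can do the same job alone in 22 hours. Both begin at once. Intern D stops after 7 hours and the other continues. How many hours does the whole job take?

In the first 7 hours the combined rate is 35/286, so 245/286 of the job is done, leaving 41/286.
After intern D leaves the rate is 1/22 per hour; the remaining 41/286 takes 41/13 hours.
Total = 7 + 41/13 = 132/13 hours.

132/13 hours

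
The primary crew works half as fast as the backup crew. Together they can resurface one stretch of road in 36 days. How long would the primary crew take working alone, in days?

Let the backup crew's rate be r; then the primary crew's rate is (1/2)r, so together (1/2 + 1)r = (3/2)r = 1/36.
Thus r = 1/54 per day.
The backup crew alone: 54 days; the primary crew alone: 108 days.

108 days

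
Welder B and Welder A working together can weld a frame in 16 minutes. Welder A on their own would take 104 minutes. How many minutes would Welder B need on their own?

208/11 minutes

Combined rate is 1/16 per minute.
Known contribution: 1/104 per minute.
So Welder B's rate is 1/16 − 1/104 = 11/208, meaning 208/11 minutes alone.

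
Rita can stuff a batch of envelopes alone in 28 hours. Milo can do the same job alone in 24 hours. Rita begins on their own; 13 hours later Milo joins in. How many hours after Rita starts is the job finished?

In the first 13 hours Rita alone does 13/28 of the job, leaving 15/28.
Once everyone is working, combined rate: 1/28 + 1/24 = (6 + 7)/168 = 13/168 per hour.
Remaining 15/28 at 13/168 per hour takes 90/13 hours.
Total from the start = 13 + 90/13 = 259/13 hours.

259/13 hours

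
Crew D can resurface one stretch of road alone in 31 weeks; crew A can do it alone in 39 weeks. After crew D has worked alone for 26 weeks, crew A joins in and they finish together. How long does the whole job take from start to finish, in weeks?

403/14 weeks

In 26 weeks crew D does 26/31 of the job, leaving 5/31.
Crew D and crew A together work at 70/1209 per week, so finishing takes 5/31 ÷ 70/1209 = 39/14 weeks.
Total time = 26 + 39/14 = 403/14 weeks.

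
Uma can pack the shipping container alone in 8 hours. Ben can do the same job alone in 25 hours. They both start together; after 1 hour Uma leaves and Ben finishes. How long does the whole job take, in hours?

In the first 1 hour the combined rate is 33/200, so 33/200 of the job is done, leaving 167/200.
After Uma leaves the rate is 1/25 per hour; the remaining 167/200 takes 167/8 hours.
Total = 1 + 167/8 = 175/8 hours.

175/8 hours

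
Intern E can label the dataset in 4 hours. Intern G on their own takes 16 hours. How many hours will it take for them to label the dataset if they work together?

Combined rate: 1/4 + 1/16 = (4 + 1)/16 = 5/16 per hour.
Time = 1 ÷ (5/16) = 16/5 hours.

16/5 hours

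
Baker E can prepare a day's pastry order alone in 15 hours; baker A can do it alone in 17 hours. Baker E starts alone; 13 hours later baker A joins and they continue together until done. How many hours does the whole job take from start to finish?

In 13 hours baker E does 13/15 of the job, leaving 2/15.
Baker E and baker A together work at 32/255 per hour, so finishing takes 2/15 ÷ 32/255 = 17/16 hours.
Total time = 13 + 17/16 = 225/16 hours.

225/16 hours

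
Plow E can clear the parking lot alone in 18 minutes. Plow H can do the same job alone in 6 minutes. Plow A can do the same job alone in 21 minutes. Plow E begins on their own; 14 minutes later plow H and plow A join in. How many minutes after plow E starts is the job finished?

In the first 14 minutes plow E alone does 14/18 = 7/9 of the job, leaving 2/9.
Once everyone is working, combined rate: 1/18 + 1/6 + 1/21 = (7 + 21 + 6)/126 = 34/126 = 17/63 per minute.
Remaining 2/9 at 17/63 per minute takes 14/17 minutes.
Total from the start = 14 + 14/17 = 252/17 minutes.

252/17 minutes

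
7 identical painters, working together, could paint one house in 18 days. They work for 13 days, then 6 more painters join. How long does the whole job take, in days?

One painter does 1/126 of the job per day.
After 13 days with 7 painters, 13/18 is done (5/18 left).
With 13 painters the rate is 13/126, so the rest takes 5/18 ÷ 13/126 = 35/13 days.
Total = 13 + 35/13 = 204/13 days.

204/13 days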